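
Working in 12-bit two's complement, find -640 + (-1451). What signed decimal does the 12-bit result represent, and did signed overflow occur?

2005; overflow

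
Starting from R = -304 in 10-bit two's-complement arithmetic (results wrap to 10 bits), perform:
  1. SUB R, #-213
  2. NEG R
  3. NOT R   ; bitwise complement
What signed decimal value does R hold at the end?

Start: R = -304 = 1011010000.
R = -304 − (-213) = -91 = 1110100101
R = −(-91) = 91 = 0001011011
R = NOT 0001011011 = 1110100100 = -92

-92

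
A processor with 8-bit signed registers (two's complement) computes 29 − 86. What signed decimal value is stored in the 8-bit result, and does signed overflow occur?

29 → 00011101
86 → 01010110
Subtract via negate-and-add: invert 01010110 + 1 = 10101010 (i.e. -86).
  00011101
+ 10101010
= 11000111
Result 11000111: MSB = 1 → 199 − 256 = -57.
Addends (after negating the subtrahend) have opposite signs, so signed overflow cannot occur.

-57; no overflow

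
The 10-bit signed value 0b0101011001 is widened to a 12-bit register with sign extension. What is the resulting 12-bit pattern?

000101011001

MSB of 0101011001 is 0; replicate it into the new high bits.
00|0101011001 → 000101011001 (still 345).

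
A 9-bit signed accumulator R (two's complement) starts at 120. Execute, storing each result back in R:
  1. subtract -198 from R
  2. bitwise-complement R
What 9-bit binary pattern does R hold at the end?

Start: R = 120 = 001111000.
R = 120 − (-198) = 318; wraps to -194 = 100111110
R = NOT 100111110 = 011000001 = 193

011000001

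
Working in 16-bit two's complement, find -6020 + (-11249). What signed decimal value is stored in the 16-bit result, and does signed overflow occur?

-17269; no overflow

-6020 → 1110100001111100
-11249 → 1101010000001111
  1110100001111100
+ 1101010000001111
= 1011110010001011  (discard carry-out 1)
Result 1011110010001011: MSB = 1 → 48267 − 65536 = -17269.
Both addends are negative and so is the stored result: no signed overflow.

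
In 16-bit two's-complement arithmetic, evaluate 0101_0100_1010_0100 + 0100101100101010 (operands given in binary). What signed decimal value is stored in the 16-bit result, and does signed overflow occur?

0101_0100_1010_0100 → 0101010010100100 = 21668 (signed)
0100101100101010 = 19242 (signed)
  0101010010100100
+ 0100101100101010
= 1001111111001110
Result 1001111111001110: MSB = 1 → 40910 − 65536 = -24626.
Both addends are non-negative but the stored result is negative: signed overflow. The true value 21668 + 19242 = 40910 lies outside [-32768, 32767].

-24626; overflow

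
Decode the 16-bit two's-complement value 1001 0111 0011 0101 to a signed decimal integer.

-26827

MSB is 1, so the value is negative.
Unsigned reading: 38709. Subtract 2^16 = 65536: 38709 − 65536 = -26827.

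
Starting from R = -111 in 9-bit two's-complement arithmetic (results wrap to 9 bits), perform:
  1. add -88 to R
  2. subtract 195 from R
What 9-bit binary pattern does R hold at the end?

001110110

Start: R = -111 = 110010001.
R = -111 + (-88) = -199 = 100111001
R = -199 − 195 = -394; wraps to 118 = 001110110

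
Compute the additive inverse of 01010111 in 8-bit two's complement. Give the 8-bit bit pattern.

Invert: 10101000. Add 1: 10101001.
Check: 01010111 = 87, 10101001 = -87.

10101001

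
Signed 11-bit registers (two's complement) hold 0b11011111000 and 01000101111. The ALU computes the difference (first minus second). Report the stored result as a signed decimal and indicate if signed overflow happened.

-823; no overflow

0b11011111000 → 11011111000 = -264 (signed)
01000101111 = 559 (signed)
Subtract via negate-and-add: invert 01000101111 + 1 = 10111010001 (i.e. -559).
  11011111000
+ 10111010001
= 10011001001  (discard carry-out 1)
Result 10011001001: MSB = 1 → 1225 − 2048 = -823.
Both addends (after negating the subtrahend) are negative and so is the stored result: no signed overflow.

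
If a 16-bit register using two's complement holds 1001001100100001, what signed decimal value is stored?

-27871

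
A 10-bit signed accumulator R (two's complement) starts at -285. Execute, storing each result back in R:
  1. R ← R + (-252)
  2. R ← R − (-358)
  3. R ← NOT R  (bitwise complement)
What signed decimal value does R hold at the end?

Start: R = -285 = 1011100011.
R = -285 + (-252) = -537; wraps to 487 = 0111100111
R = 487 − (-358) = 845; wraps to -179 = 1101001101
R = NOT 1101001101 = 0010110010 = 178

178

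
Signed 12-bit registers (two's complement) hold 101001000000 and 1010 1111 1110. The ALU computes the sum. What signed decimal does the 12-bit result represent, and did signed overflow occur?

1342; overflow

101001000000 = -1472 (signed)
1010 1111 1110 → 101011111110 = -1282 (signed)
  101001000000
+ 101011111110
= 010100111110  (discard carry-out 1)
Result 010100111110: MSB = 0 → value 1342.
Both addends are negative but the stored result is non-negative: signed overflow. The true value -1472 + (-1282) = -2754 lies outside [-2048, 2047].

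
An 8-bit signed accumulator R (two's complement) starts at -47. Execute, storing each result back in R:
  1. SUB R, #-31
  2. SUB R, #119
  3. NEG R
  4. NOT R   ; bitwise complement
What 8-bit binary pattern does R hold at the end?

Start: R = -47 = 11010001.
R = -47 − (-31) = -16 = 11110000
R = -16 − 119 = -135; wraps to 121 = 01111001
R = −(121) = -121 = 10000111
R = NOT 10000111 = 01111000 = 120

01111000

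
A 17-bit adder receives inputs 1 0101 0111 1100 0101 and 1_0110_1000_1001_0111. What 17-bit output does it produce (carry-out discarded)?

01100000001011100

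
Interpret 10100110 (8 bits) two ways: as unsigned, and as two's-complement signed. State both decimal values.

unsigned = 166, signed = -90

Unsigned: 10100110 = 166.
Signed: MSB=1 → 166 − 256 = -90.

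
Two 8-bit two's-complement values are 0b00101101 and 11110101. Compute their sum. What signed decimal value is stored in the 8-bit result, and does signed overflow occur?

34; no overflow

0b00101101 → 00101101 = 45 (signed)
11110101 = -11 (signed)
  00101101
+ 11110101
= 00100010  (discard carry-out 1)
Result 00100010: MSB = 0 → value 34.
Addends have opposite signs, so signed overflow cannot occur.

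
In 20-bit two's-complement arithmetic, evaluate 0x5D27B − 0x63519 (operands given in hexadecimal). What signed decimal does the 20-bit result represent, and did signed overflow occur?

0x5D27B = 01011101001001111011 = 381563 (signed)
0x63519 = 01100011010100011001 = 406809 (signed)
Subtract via negate-and-add: invert 01100011010100011001 + 1 = 10011100101011100111 (i.e. -406809).
  01011101001001111011
+ 10011100101011100111
= 11111001110101100010
Result 11111001110101100010: MSB = 1 → 1023330 − 1048576 = -25246.
Addends (after negating the subtrahend) have opposite signs, so signed overflow cannot occur.

-25246; no overflow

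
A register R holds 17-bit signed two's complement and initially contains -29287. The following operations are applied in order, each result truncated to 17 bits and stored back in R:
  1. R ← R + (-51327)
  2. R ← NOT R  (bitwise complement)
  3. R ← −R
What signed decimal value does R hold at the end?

50459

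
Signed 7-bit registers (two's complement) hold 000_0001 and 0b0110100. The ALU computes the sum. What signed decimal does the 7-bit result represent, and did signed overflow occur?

000_0001 → 0000001 = 1 (signed)
0b0110100 → 0110100 = 52 (signed)
  0000001
+ 0110100
= 0110101
Result 0110101: MSB = 0 → value 53.
Both addends are non-negative and so is the stored result: no signed overflow.

53; no overflow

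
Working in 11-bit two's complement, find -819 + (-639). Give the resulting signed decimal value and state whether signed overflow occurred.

-819 → 10011001101
-639 → 10110000001
  10011001101
+ 10110000001
= 01001001110  (discard carry-out 1)
Result 01001001110: MSB = 0 → value 590.
Both addends are negative but the stored result is non-negative: signed overflow. The true value -819 + (-639) = -1458 lies outside [-1024, 1023].

590; overflow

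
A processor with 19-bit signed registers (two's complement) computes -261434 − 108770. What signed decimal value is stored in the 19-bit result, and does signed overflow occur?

-261434 → 1000000001011000110
108770 → 0011010100011100010
Subtract via negate-and-add: invert 0011010100011100010 + 1 = 1100101011100011110 (i.e. -108770).
  1000000001011000110
+ 1100101011100011110
= 0100101100111100100  (discard carry-out 1)
Result 0100101100111100100: MSB = 0 → value 154084.
Both addends (after negating the subtrahend) are negative but the stored result is non-negative: signed overflow. The true value -261434 − 108770 = -370204 lies outside [-262144, 262143].

154084; overflow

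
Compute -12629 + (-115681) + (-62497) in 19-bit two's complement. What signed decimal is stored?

-12629 + (-115681) = -128310 (1100000101011001010)
-128310 + (-62497) = -190807 (1010001011010101001)

-190807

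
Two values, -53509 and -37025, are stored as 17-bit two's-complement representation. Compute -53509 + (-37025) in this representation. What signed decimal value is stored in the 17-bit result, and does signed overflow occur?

-53509 → 10010111011111011
-37025 → 10110111101011111
  10010111011111011
+ 10110111101011111
= 01001111001011010  (discard carry-out 1)
Result 01001111001011010: MSB = 0 → value 40538.
Both addends are negative but the stored result is non-negative: signed overflow. The true value -53509 + (-37025) = -90534 lies outside [-65536, 65535].

40538; overflow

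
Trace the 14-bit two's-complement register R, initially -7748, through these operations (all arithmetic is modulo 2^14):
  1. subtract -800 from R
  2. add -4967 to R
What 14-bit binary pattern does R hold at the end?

Start: R = -7748 = 10000110111100.
R = -7748 − (-800) = -6948 = 10010011011100
R = -6948 + (-4967) = -11915; wraps to 4469 = 01000101110101

01000101110101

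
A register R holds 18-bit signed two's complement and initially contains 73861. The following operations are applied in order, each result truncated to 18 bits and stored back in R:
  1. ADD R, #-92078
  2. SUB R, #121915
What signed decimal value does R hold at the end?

122012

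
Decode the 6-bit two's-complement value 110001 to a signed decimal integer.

-15

MSB is 1, so the value is negative.
Invert: 001110. Add 1: 001111 = 15. So the value is −15.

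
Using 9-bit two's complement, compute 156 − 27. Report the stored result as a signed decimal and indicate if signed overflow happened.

129; no overflow

156 → 010011100
27 → 000011011
Subtract via negate-and-add: invert 000011011 + 1 = 111100101 (i.e. -27).
  010011100
+ 111100101
= 010000001  (discard carry-out 1)
Result 010000001: MSB = 0 → value 129.
Addends (after negating the subtrahend) have opposite signs, so signed overflow cannot occur.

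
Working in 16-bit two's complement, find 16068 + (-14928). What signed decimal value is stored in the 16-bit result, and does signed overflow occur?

1140; no overflow

16068 → 0011111011000100
-14928 → 1100010110110000
  0011111011000100
+ 1100010110110000
= 0000010001110100  (discard carry-out 1)
Result 0000010001110100: MSB = 0 → value 1140.
Addends have opposite signs, so signed overflow cannot occur.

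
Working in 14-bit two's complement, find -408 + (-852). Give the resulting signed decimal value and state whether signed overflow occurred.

-408 → 11111001101000
-852 → 11110010101100
  11111001101000
+ 11110010101100
= 11101100010100  (discard carry-out 1)
Result 11101100010100: MSB = 1 → 15124 − 16384 = -1260.
Both addends are negative and so is the stored result: no signed overflow.

-1260; no overflow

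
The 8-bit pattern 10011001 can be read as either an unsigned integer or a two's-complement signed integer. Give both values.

unsigned = 153, signed = -103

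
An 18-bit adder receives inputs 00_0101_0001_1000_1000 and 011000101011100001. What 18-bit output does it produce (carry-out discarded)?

011101110001101001

  000101000110001000
+ 011000101011100001
= 011101110001101001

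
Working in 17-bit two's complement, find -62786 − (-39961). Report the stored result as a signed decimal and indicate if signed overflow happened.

-22825; no overflow

-62786 → 10000101010111110
-39961 → 10110001111100111
Subtract via negate-and-add: invert 10110001111100111 + 1 = 01001110000011001 (i.e. 39961).
  10000101010111110
+ 01001110000011001
= 11010011011010111
Result 11010011011010111: MSB = 1 → 108247 − 131072 = -22825.
Addends (after negating the subtrahend) have opposite signs, so signed overflow cannot occur.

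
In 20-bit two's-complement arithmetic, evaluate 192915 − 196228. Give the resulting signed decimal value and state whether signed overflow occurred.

-3313; no overflow

192915 → 00101111000110010011
196228 → 00101111111010000100
Subtract via negate-and-add: invert 00101111111010000100 + 1 = 11010000000101111100 (i.e. -196228).
  00101111000110010011
+ 11010000000101111100
= 11111111001100001111
Result 11111111001100001111: MSB = 1 → 1045263 − 1048576 = -3313.
Addends (after negating the subtrahend) have opposite signs, so signed overflow cannot occur.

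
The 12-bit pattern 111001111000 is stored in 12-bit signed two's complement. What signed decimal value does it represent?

MSB is 1, so the value is negative.
Invert: 000110000111. Add 1: 000110001000 = 392. So the value is −392.

-392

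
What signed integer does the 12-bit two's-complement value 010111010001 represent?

MSB is 0, so the value is non-negative: 010111010001 = 1489.

1489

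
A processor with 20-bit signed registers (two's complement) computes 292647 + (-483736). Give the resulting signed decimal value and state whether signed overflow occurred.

-191089; no overflow

292647 → 01000111011100100111
-483736 → 10001001111001101000
  01000111011100100111
+ 10001001111001101000
= 11010001010110001111
Result 11010001010110001111: MSB = 1 → 857487 − 1048576 = -191089.
Addends have opposite signs, so signed overflow cannot occur.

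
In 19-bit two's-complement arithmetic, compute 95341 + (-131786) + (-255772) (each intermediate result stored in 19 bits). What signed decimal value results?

95341 + (-131786) = -36445 (1110111000110100011)
-36445 + (-255772) = -292217 → wraps to 232071 (0111000101010000111)

232071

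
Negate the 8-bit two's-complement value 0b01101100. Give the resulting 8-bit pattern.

10010100

Invert: 10010011. Add 1: 10010100.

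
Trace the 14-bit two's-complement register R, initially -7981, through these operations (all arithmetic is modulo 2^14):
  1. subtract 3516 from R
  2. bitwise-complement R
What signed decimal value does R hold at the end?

Start: R = -7981 = 10000011010011.
R = -7981 − 3516 = -11497; wraps to 4887 = 01001100010111
R = NOT 01001100010111 = 10110011101000 = -4888

-4888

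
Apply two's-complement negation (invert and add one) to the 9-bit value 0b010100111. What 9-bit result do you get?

101011001

Invert: 101011000. Add 1: 101011001.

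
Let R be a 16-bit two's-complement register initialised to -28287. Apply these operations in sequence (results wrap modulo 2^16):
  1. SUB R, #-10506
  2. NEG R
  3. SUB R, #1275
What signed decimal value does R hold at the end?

Start: R = -28287 = 1001000110000001.
R = -28287 − (-10506) = -17781 = 1011101010001011
R = −(-17781) = 17781 = 0100010101110101
R = 17781 − 1275 = 16506 = 0100000001111010

16506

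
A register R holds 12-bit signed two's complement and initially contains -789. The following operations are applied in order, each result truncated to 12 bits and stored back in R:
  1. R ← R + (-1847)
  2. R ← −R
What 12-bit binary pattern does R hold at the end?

101001001100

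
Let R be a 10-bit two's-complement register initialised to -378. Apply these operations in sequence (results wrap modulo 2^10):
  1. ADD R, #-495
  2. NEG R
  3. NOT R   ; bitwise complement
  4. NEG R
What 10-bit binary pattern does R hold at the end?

1101101010

Start: R = -378 = 1010000110.
R = -378 + (-495) = -873; wraps to 151 = 0010010111
R = −(151) = -151 = 1101101001
R = NOT 1101101001 = 0010010110 = 150
R = −(150) = -150 = 1101101010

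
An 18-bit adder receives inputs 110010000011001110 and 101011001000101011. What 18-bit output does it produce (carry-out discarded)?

011101001011111001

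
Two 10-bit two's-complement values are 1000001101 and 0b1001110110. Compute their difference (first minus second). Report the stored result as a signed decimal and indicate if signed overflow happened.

1000001101 = -499 (signed)
0b1001110110 → 1001110110 = -394 (signed)
Subtract via negate-and-add: invert 1001110110 + 1 = 0110001010 (i.e. 394).
  1000001101
+ 0110001010
= 1110010111
Result 1110010111: MSB = 1 → 919 − 1024 = -105.
Addends (after negating the subtrahend) have opposite signs, so signed overflow cannot occur.

-105; no overflow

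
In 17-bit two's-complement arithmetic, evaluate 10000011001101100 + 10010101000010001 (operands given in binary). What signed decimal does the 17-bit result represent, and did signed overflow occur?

10000011001101100 = -63892 (signed)
10010101000010001 = -54767 (signed)
  10000011001101100
+ 10010101000010001
= 00011000001111101  (discard carry-out 1)
Result 00011000001111101: MSB = 0 → value 12413.
Both addends are negative but the stored result is non-negative: signed overflow. The true value -63892 + (-54767) = -118659 lies outside [-65536, 65535].

12413; overflow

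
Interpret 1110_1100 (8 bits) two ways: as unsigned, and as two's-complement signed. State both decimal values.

unsigned = 236, signed = -20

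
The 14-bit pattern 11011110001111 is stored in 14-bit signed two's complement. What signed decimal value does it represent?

-2161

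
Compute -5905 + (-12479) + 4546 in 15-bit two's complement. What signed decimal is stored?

-5905 + (-12479) = -18384 → wraps to 14384 (011100000110000)
14384 + 4546 = 18930 → wraps to -13838 (100100111110010)

-13838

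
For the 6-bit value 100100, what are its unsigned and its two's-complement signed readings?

Unsigned: 100100 = 36.
Signed: MSB=1 → 36 − 64 = -28.

unsigned = 36, signed = -28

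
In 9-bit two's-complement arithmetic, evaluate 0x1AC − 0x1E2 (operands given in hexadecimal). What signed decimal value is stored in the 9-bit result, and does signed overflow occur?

0x1AC = 110101100 = -84 (signed)
0x1E2 = 111100010 = -30 (signed)
Subtract via negate-and-add: invert 111100010 + 1 = 000011110 (i.e. 30).
  110101100
+ 000011110
= 111001010
Result 111001010: MSB = 1 → 458 − 512 = -54.
Addends (after negating the subtrahend) have opposite signs, so signed overflow cannot occur.

-54; no overflow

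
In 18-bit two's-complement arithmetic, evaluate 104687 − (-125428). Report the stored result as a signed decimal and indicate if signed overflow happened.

-32029; overflow

104687 → 011001100011101111
-125428 → 100001011000001100
Subtract via negate-and-add: invert 100001011000001100 + 1 = 011110100111110100 (i.e. 125428).
  011001100011101111
+ 011110100111110100
= 111000001011100011
Result 111000001011100011: MSB = 1 → 230115 − 262144 = -32029.
Both addends (after negating the subtrahend) are non-negative but the stored result is negative: signed overflow. The true value 104687 − (-125428) = 230115 lies outside [-131072, 131071].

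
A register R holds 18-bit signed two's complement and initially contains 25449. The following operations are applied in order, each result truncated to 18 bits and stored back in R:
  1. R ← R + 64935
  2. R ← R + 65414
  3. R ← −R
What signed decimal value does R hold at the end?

106346

Start: R = 25449 = 000110001101101001.
R = 25449 + 64935 = 90384 = 010110000100010000
R = 90384 + 65414 = 155798; wraps to -106346 = 100110000010010110
R = −(-106346) = 106346 = 011001111101101010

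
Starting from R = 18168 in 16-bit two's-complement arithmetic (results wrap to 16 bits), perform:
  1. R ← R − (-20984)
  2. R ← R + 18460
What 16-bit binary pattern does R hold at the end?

1110000100001100

Start: R = 18168 = 0100011011111000.
R = 18168 − (-20984) = 39152; wraps to -26384 = 1001100011110000
R = -26384 + 18460 = -7924 = 1110000100001100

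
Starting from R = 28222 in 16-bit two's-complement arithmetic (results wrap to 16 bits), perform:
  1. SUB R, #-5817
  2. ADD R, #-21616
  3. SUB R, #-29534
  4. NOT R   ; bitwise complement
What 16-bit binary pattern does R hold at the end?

0101110000011010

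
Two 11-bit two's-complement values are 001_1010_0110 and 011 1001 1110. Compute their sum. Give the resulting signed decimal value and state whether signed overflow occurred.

-700; overflow

001_1010_0110 → 00110100110 = 422 (signed)
011 1001 1110 → 01110011110 = 926 (signed)
  00110100110
+ 01110011110
= 10101000100
Result 10101000100: MSB = 1 → 1348 − 2048 = -700.
Both addends are non-negative but the stored result is negative: signed overflow. The true value 422 + 926 = 1348 lies outside [-1024, 1023].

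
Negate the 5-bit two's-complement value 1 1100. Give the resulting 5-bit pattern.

00100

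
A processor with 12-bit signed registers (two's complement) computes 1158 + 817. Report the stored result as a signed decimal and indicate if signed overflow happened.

1158 → 010010000110
817 → 001100110001
  010010000110
+ 001100110001
= 011110110111
Result 011110110111: MSB = 0 → value 1975.
Both addends are non-negative and so is the stored result: no signed overflow.

1975; no overflow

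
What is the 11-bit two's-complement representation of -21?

|-21| = 21 = 00000010101 in 11 bits.
Invert the bits: 11111101010. Add 1: 11111101011.

11111101011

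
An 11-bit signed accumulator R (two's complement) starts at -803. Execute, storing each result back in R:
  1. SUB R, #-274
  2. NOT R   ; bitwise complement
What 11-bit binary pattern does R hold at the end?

01000010000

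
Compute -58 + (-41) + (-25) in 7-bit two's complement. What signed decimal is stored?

4

-58 + (-41) = -99 → wraps to 29 (0011101)
29 + (-25) = 4 (0000100)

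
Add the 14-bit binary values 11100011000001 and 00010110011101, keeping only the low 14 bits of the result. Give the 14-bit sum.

  11100011000001
+ 00010110011101
= 11111001011110

11111001011110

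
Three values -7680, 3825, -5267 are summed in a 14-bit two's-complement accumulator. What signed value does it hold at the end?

7262

-7680 + 3825 = -3855 (11000011110001)
-3855 + (-5267) = -9122 → wraps to 7262 (01110001011110)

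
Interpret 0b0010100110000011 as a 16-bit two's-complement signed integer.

10627

MSB is 0, so the value is non-negative: 0010100110000011 = 10627.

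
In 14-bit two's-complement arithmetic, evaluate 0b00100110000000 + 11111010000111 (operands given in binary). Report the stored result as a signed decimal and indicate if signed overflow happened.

0b00100110000000 → 00100110000000 = 2432 (signed)
11111010000111 = -377 (signed)
  00100110000000
+ 11111010000111
= 00100000000111  (discard carry-out 1)
Result 00100000000111: MSB = 0 → value 2055.
Addends have opposite signs, so signed overflow cannot occur.

2055; no overflow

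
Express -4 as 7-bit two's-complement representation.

1111100

|-4| = 4 = 0000100 in 7 bits.
Invert the bits: 1111011. Add 1: 1111100.
Check: 1111100 reads as 124 − 128 = -4.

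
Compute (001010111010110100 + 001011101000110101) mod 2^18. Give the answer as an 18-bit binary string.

010110100011101001

  001010111010110100
+ 001011101000110101
= 010110100011101001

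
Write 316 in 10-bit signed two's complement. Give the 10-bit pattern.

0100111100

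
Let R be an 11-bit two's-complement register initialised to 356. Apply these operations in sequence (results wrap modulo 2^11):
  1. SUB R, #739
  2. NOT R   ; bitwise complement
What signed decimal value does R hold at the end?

Start: R = 356 = 00101100100.
R = 356 − 739 = -383 = 11010000001
R = NOT 11010000001 = 00101111110 = 382

382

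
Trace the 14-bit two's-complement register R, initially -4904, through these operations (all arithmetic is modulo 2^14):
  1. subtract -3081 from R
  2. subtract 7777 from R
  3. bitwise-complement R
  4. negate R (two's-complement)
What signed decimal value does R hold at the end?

6785

Start: R = -4904 = 10110011011000.
R = -4904 − (-3081) = -1823 = 11100011100001
R = -1823 − 7777 = -9600; wraps to 6784 = 01101010000000
R = NOT 01101010000000 = 10010101111111 = -6785
R = −(-6785) = 6785 = 01101010000001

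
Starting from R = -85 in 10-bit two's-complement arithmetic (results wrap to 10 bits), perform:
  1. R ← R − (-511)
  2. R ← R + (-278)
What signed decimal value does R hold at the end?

Start: R = -85 = 1110101011.
R = -85 − (-511) = 426 = 0110101010
R = 426 + (-278) = 148 = 0010010100

148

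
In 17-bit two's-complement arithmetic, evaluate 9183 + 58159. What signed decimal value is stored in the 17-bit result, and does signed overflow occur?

9183 → 00010001111011111
58159 → 01110001100101111
  00010001111011111
+ 01110001100101111
= 10000011100001110
Result 10000011100001110: MSB = 1 → 67342 − 131072 = -63730.
Both addends are non-negative but the stored result is negative: signed overflow. The true value 9183 + 58159 = 67342 lies outside [-65536, 65535].

-63730; overflow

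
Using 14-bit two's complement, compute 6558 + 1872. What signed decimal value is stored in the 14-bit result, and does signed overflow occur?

-7954; overflow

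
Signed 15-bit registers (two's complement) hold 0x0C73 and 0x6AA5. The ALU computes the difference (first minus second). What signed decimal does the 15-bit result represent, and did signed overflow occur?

8654; no overflow

0x0C73 = 000110001110011 = 3187 (signed)
0x6AA5 = 110101010100101 = -5467 (signed)
Subtract via negate-and-add: invert 110101010100101 + 1 = 001010101011011 (i.e. 5467).
  000110001110011
+ 001010101011011
= 010000111001110
Result 010000111001110: MSB = 0 → value 8654.
Both addends (after negating the subtrahend) are non-negative and so is the stored result: no signed overflow.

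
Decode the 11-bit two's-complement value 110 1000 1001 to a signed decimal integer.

-375

MSB is 1, so the value is negative.
Invert: 00101110110. Add 1: 00101110111 = 375. So the value is −375.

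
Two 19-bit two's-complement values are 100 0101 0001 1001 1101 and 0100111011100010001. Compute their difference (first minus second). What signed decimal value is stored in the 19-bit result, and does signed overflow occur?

100 0101 0001 1001 1101 → 1000101000110011101 = -241251 (signed)
0100111011100010001 = 161553 (signed)
Subtract via negate-and-add: invert 0100111011100010001 + 1 = 1011000100011101111 (i.e. -161553).
  1000101000110011101
+ 1011000100011101111
= 0011101101010001100  (discard carry-out 1)
Result 0011101101010001100: MSB = 0 → value 121484.
Both addends (after negating the subtrahend) are negative but the stored result is non-negative: signed overflow. The true value -241251 − 161553 = -402804 lies outside [-262144, 262143].

121484; overflow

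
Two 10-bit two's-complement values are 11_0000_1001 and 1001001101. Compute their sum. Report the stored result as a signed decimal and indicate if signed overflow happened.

342; overflow

11_0000_1001 → 1100001001 = -247 (signed)
1001001101 = -435 (signed)
  1100001001
+ 1001001101
= 0101010110  (discard carry-out 1)
Result 0101010110: MSB = 0 → value 342.
Both addends are negative but the stored result is non-negative: signed overflow. The true value -247 + (-435) = -682 lies outside [-512, 511].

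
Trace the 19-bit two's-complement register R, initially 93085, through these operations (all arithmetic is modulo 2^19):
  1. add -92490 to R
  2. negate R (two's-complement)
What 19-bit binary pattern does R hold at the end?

Start: R = 93085 = 0010110101110011101.
R = 93085 + (-92490) = 595 = 0000000001001010011
R = −(595) = -595 = 1111111110110101101

1111111110110101101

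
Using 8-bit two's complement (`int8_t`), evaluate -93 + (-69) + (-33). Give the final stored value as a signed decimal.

-93 + (-69) = -162 → wraps to 94 (01011110)
94 + (-33) = 61 (00111101)

61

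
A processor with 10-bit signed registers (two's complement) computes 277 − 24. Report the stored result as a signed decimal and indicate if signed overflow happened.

277 → 0100010101
24 → 0000011000
Subtract via negate-and-add: invert 0000011000 + 1 = 1111101000 (i.e. -24).
  0100010101
+ 1111101000
= 0011111101  (discard carry-out 1)
Result 0011111101: MSB = 0 → value 253.
Addends (after negating the subtrahend) have opposite signs, so signed overflow cannot occur.

253; no overflow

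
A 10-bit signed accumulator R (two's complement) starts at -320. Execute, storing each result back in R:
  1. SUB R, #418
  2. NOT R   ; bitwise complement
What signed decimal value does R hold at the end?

-287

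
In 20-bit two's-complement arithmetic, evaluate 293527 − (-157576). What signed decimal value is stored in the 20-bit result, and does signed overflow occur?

451103; no overflow

293527 → 01000111101010010111
-157576 → 11011001100001111000
Subtract via negate-and-add: invert 11011001100001111000 + 1 = 00100110011110001000 (i.e. 157576).
  01000111101010010111
+ 00100110011110001000
= 01101110001000011111
Result 01101110001000011111: MSB = 0 → value 451103.
Both addends (after negating the subtrahend) are non-negative and so is the stored result: no signed overflow.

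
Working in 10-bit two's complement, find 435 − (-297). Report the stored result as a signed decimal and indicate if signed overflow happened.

-292; overflow

435 → 0110110011
-297 → 1011010111
Subtract via negate-and-add: invert 1011010111 + 1 = 0100101001 (i.e. 297).
  0110110011
+ 0100101001
= 1011011100
Result 1011011100: MSB = 1 → 732 − 1024 = -292.
Both addends (after negating the subtrahend) are non-negative but the stored result is negative: signed overflow. The true value 435 − (-297) = 732 lies outside [-512, 511].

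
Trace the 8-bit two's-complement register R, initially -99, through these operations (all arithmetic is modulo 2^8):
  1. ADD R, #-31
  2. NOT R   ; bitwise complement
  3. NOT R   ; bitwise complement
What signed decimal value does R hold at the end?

126

Start: R = -99 = 10011101.
R = -99 + (-31) = -130; wraps to 126 = 01111110
R = NOT 01111110 = 10000001 = -127
R = NOT 10000001 = 01111110 = 126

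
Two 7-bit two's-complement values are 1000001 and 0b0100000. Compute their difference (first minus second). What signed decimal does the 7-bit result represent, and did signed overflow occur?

33; overflow

1000001 = -63 (signed)
0b0100000 → 0100000 = 32 (signed)
Subtract via negate-and-add: invert 0100000 + 1 = 1100000 (i.e. -32).
  1000001
+ 1100000
= 0100001  (discard carry-out 1)
Result 0100001: MSB = 0 → value 33.
Both addends (after negating the subtrahend) are negative but the stored result is non-negative: signed overflow. The true value -63 − 32 = -95 lies outside [-64, 63].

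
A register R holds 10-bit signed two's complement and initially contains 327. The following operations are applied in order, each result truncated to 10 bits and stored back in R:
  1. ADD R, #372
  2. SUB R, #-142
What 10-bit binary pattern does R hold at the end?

1101001001

Start: R = 327 = 0101000111.
R = 327 + 372 = 699; wraps to -325 = 1010111011
R = -325 − (-142) = -183 = 1101001001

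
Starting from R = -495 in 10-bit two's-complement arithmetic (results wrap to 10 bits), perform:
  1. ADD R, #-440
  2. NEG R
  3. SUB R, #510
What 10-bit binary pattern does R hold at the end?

Start: R = -495 = 1000010001.
R = -495 + (-440) = -935; wraps to 89 = 0001011001
R = −(89) = -89 = 1110100111
R = -89 − 510 = -599; wraps to 425 = 0110101001

0110101001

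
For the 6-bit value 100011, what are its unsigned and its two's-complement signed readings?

unsigned = 35, signed = -29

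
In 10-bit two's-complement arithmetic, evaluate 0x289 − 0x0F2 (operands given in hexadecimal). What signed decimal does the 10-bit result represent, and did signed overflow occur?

0x289 = 1010001001 = -375 (signed)
0x0F2 = 0011110010 = 242 (signed)
Subtract via negate-and-add: invert 0011110010 + 1 = 1100001110 (i.e. -242).
  1010001001
+ 1100001110
= 0110010111  (discard carry-out 1)
Result 0110010111: MSB = 0 → value 407.
Both addends (after negating the subtrahend) are negative but the stored result is non-negative: signed overflow. The true value -375 − 242 = -617 lies outside [-512, 511].

407; overflow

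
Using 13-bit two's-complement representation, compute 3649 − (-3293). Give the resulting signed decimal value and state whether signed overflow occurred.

3649 → 0111001000001
-3293 → 1001100100011
Subtract via negate-and-add: invert 1001100100011 + 1 = 0110011011101 (i.e. 3293).
  0111001000001
+ 0110011011101
= 1101100011110
Result 1101100011110: MSB = 1 → 6942 − 8192 = -1250.
Both addends (after negating the subtrahend) are non-negative but the stored result is negative: signed overflow. The true value 3649 − (-3293) = 6942 lies outside [-4096, 4095].

-1250; overflow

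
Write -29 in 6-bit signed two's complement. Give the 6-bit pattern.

100011

|-29| = 29 = 011101 in 6 bits.
Invert the bits: 100010. Add 1: 100011.
Check: 100011 reads as 35 − 64 = -29.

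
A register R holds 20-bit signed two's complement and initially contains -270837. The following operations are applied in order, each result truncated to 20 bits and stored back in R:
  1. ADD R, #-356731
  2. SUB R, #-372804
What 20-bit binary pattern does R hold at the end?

11000001110011010100

Start: R = -270837 = 10111101111000001011.
R = -270837 + (-356731) = -627568; wraps to 421008 = 01100110110010010000
R = 421008 − (-372804) = 793812; wraps to -254764 = 11000001110011010100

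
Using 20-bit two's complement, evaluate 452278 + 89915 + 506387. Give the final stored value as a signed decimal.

4

452278 + 89915 = 542193 → wraps to -506383 (10000100010111110001)
-506383 + 506387 = 4 (00000000000000000100)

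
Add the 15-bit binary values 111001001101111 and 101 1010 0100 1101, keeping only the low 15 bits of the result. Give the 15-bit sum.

  111001001101111
+ 101101001001101
= 100110010111100  (discard carry-out 1)

100110010111100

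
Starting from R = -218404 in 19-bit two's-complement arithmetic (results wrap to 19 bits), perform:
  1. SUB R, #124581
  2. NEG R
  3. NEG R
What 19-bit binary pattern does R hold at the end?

Start: R = -218404 = 1001010101011011100.
R = -218404 − 124581 = -342985; wraps to 181303 = 0101100010000110111
R = −(181303) = -181303 = 1010011101111001001
R = −(-181303) = 181303 = 0101100010000110111

0101100010000110111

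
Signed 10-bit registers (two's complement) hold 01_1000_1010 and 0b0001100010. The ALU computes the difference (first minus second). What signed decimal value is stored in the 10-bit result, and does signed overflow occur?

296; no overflow

01_1000_1010 → 0110001010 = 394 (signed)
0b0001100010 → 0001100010 = 98 (signed)
Subtract via negate-and-add: invert 0001100010 + 1 = 1110011110 (i.e. -98).
  0110001010
+ 1110011110
= 0100101000  (discard carry-out 1)
Result 0100101000: MSB = 0 → value 296.
Addends (after negating the subtrahend) have opposite signs, so signed overflow cannot occur.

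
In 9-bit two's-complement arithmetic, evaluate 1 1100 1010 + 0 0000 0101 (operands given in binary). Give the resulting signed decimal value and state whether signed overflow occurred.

-49; no overflow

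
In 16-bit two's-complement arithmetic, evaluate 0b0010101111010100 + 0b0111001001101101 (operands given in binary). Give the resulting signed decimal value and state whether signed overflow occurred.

-25023; overflow

0b0010101111010100 → 0010101111010100 = 11220 (signed)
0b0111001001101101 → 0111001001101101 = 29293 (signed)
  0010101111010100
+ 0111001001101101
= 1001111001000001
Result 1001111001000001: MSB = 1 → 40513 − 65536 = -25023.
Both addends are non-negative but the stored result is negative: signed overflow. The true value 11220 + 29293 = 40513 lies outside [-32768, 32767].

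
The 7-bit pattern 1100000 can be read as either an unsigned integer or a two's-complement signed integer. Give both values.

unsigned = 96, signed = -32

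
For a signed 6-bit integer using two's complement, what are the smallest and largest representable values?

min = -32, max = 31

Minimum: −2^5 = -32.
Maximum: 2^5 − 1 = 31.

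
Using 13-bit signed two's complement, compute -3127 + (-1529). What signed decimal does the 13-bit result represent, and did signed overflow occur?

-3127 → 1001111001001
-1529 → 1101000000111
  1001111001001
+ 1101000000111
= 0110111010000  (discard carry-out 1)
Result 0110111010000: MSB = 0 → value 3536.
Both addends are negative but the stored result is non-negative: signed overflow. The true value -3127 + (-1529) = -4656 lies outside [-4096, 4095].

3536; overflow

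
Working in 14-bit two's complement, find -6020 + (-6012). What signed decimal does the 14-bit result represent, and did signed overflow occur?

4352; overflow

-6020 → 10100001111100
-6012 → 10100010000100
  10100001111100
+ 10100010000100
= 01000100000000  (discard carry-out 1)
Result 01000100000000: MSB = 0 → value 4352.
Both addends are negative but the stored result is non-negative: signed overflow. The true value -6020 + (-6012) = -12032 lies outside [-8192, 8191].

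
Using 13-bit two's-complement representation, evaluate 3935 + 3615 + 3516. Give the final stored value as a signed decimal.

2874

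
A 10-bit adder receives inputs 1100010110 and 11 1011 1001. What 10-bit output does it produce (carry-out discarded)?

  1100010110
+ 1110111001
= 1011001111  (discard carry-out 1)

1011001111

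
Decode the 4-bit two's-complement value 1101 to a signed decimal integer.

-3

MSB is 1, so the value is negative.
Invert: 0010. Add 1: 0011 = 3. So the value is −3.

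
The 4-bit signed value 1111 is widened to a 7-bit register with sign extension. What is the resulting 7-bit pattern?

MSB of 1111 is 1; replicate it into the new high bits.
111|1111 → 1111111 (still -1).

1111111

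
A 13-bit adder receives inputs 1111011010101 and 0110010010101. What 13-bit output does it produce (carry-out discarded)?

  1111011010101
+ 0110010010101
= 0101101101010  (discard carry-out 1)

0101101101010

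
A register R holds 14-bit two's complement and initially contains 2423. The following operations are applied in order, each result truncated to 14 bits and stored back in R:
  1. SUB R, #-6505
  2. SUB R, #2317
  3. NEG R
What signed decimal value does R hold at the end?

Start: R = 2423 = 00100101110111.
R = 2423 − (-6505) = 8928; wraps to -7456 = 10001011100000
R = -7456 − 2317 = -9773; wraps to 6611 = 01100111010011
R = −(6611) = -6611 = 10011000101101

-6611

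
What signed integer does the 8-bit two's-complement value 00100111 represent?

MSB is 0, so the value is non-negative: 00100111 = 39.

39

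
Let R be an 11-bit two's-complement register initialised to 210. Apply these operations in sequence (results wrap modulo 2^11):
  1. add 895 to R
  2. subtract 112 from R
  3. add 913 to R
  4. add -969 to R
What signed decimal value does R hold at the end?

937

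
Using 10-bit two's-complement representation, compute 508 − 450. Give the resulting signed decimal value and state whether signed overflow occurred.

508 → 0111111100
450 → 0111000010
Subtract via negate-and-add: invert 0111000010 + 1 = 1000111110 (i.e. -450).
  0111111100
+ 1000111110
= 0000111010  (discard carry-out 1)
Result 0000111010: MSB = 0 → value 58.
Addends (after negating the subtrahend) have opposite signs, so signed overflow cannot occur.

58; no overflow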